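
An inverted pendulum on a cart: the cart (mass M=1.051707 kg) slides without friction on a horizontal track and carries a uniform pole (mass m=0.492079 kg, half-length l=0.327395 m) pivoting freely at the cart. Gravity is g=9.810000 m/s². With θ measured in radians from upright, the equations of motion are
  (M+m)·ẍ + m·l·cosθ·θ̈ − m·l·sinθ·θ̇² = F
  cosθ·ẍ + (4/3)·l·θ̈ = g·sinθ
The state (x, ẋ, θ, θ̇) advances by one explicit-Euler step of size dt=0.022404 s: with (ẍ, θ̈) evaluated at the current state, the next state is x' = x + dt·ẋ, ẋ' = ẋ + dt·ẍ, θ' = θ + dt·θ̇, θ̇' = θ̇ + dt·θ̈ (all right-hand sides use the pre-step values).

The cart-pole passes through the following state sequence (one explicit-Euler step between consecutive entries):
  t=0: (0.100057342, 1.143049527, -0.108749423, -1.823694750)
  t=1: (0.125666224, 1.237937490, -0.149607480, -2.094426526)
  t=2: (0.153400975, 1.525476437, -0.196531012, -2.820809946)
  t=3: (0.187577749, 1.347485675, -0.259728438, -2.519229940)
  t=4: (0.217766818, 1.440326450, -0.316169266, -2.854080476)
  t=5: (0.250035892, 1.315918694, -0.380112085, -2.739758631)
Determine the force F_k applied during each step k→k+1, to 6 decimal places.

step 0→1:
  ẍ = (ẋ'−ẋ)/dt = (1.237937490−1.143049527)/0.022404 = 4.235313
  θ̈ = (θ̇'−θ̇)/dt = (-2.094426526−-1.823694750)/0.022404 = -12.084082
  sinθ=-0.108535, cosθ=0.994093
  F = (M+m)·ẍ + m·l·cosθ·θ̈ − m·l·sinθ·θ̇² = 6.538418 + -1.935296 − -0.058154 = 4.661276
step 1→2:
  ẍ = (ẋ'−ẋ)/dt = (1.525476437−1.237937490)/0.022404 = 12.834268
  θ̈ = (θ̇'−θ̇)/dt = (-2.820809946−-2.094426526)/0.022404 = -32.422042
  sinθ=-0.149050, cosθ=0.988830
  F = (M+m)·ẍ + m·l·cosθ·θ̈ − m·l·sinθ·θ̇² = 19.813364 + -5.164981 − -0.105334 = 14.753717
step 2→3:
  ẍ = (ẋ'−ẋ)/dt = (1.347485675−1.525476437)/0.022404 = -7.944597
  θ̈ = (θ̇'−θ̇)/dt = (-2.519229940−-2.820809946)/0.022404 = 13.460989
  sinθ=-0.195268, cosθ=0.980750
  F = (M+m)·ẍ + m·l·cosθ·θ̈ − m·l·sinθ·θ̇² = -12.264758 + 2.126876 − -0.250315 = -9.887568
step 3→4:
  ẍ = (ẋ'−ẋ)/dt = (1.440326450−1.347485675)/0.022404 = 4.143937
  θ̈ = (θ̇'−θ̇)/dt = (-2.854080476−-2.519229940)/0.022404 = -14.946016
  sinθ=-0.256818, cosθ=0.966460
  F = (M+m)·ẍ + m·l·cosθ·θ̈ − m·l·sinθ·θ̇² = 6.397353 + -2.327106 − -0.262584 = 4.332831
step 4→5:
  ẍ = (ẋ'−ẋ)/dt = (1.315918694−1.440326450)/0.022404 = -5.552926
  θ̈ = (θ̇'−θ̇)/dt = (-2.739758631−-2.854080476)/0.022404 = 5.102743
  sinθ=-0.310928, cosθ=0.950433
  F = (M+m)·ẍ + m·l·cosθ·θ̈ − m·l·sinθ·θ̇² = -8.572530 + 0.781326 − -0.408037 = -7.383167

F_0 = 4.661276 N
F_1 = 14.753717 N
F_2 = -9.887568 N
F_3 = 4.332831 N
F_4 = -7.383167 N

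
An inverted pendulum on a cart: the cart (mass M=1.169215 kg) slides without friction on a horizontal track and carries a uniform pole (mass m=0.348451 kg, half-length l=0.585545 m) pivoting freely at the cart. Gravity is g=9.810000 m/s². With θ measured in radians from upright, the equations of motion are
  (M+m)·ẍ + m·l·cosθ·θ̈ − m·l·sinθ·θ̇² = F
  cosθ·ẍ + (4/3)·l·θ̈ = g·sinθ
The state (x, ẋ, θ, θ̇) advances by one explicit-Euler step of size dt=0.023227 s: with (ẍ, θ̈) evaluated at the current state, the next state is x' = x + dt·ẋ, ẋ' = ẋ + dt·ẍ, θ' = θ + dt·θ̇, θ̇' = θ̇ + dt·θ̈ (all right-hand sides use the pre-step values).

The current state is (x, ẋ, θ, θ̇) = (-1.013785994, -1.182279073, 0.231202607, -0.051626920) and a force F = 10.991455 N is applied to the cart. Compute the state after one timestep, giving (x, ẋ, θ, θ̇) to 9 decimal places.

sinθ=0.229148296, cosθ=0.973391524
temp = (F + m·l·θ̇²·sinθ)/(M+m) = (10.991455 + 0.000124615)/1.517666 = 7.242423310
θ̈ = (g·sinθ − cosθ·temp)/(l·(4/3 − m·cos²θ/(M+m))) = -7.349494825
ẍ = temp − m·l·θ̈·cosθ/(M+m) = 8.204192445
Euler: x'=-1.013785994+0.023227·-1.182279073=-1.041246790, ẋ'=-1.182279073+0.023227·8.204192445=-0.991720295
       θ'=0.231202607+0.023227·-0.051626920=0.230003469, θ̇'=-0.051626920+0.023227·-7.349494825=-0.222333636

(-1.041246790, -0.991720295, 0.230003469, -0.222333636)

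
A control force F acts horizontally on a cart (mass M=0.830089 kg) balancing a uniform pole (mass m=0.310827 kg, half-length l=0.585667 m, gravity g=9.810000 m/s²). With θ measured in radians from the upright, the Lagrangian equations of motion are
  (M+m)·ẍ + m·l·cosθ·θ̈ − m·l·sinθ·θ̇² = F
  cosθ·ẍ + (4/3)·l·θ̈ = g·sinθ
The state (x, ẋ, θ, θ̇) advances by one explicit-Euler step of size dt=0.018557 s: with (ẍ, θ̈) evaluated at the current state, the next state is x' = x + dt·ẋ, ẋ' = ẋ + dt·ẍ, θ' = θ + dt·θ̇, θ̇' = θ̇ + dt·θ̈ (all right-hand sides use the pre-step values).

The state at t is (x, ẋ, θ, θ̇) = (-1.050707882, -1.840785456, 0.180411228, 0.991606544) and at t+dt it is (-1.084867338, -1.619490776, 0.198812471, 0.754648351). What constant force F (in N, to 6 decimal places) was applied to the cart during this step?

ẍ = (ẋ'−ẋ)/dt = (-1.619490776−-1.840785456)/0.018557 = 11.925132
θ̈ = (θ̇'−θ̇)/dt = (0.754648351−0.991606544)/0.018557 = -12.769208
sinθ=0.179434, cosθ=0.983770
F = (M+m)·ẍ + m·l·cosθ·θ̈ − m·l·sinθ·θ̇² = 13.605574 + -2.286794 − 0.032118 = 11.286662

F = 11.286662 N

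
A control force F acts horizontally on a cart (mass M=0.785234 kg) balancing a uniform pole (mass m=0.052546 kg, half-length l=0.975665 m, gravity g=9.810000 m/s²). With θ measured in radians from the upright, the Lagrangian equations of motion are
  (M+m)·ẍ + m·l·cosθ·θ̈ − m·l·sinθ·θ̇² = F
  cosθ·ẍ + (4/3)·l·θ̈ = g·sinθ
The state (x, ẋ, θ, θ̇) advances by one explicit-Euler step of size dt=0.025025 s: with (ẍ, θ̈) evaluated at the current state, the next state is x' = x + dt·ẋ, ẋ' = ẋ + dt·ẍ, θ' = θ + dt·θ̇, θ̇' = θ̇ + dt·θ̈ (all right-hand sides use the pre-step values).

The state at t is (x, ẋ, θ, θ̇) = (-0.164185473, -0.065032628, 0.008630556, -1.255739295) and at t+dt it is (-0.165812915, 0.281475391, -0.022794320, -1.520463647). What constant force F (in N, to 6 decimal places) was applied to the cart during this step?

F = 11.057296 N

ẍ = (ẋ'−ẋ)/dt = (0.281475391−-0.065032628)/0.025025 = 13.846474
θ̈ = (θ̇'−θ̇)/dt = (-1.520463647−-1.255739295)/0.025025 = -10.578396
sinθ=0.008630, cosθ=0.999963
F = (M+m)·ẍ + m·l·cosθ·θ̈ − m·l·sinθ·θ̇² = 11.600299 + -0.542306 − 0.000698 = 11.057296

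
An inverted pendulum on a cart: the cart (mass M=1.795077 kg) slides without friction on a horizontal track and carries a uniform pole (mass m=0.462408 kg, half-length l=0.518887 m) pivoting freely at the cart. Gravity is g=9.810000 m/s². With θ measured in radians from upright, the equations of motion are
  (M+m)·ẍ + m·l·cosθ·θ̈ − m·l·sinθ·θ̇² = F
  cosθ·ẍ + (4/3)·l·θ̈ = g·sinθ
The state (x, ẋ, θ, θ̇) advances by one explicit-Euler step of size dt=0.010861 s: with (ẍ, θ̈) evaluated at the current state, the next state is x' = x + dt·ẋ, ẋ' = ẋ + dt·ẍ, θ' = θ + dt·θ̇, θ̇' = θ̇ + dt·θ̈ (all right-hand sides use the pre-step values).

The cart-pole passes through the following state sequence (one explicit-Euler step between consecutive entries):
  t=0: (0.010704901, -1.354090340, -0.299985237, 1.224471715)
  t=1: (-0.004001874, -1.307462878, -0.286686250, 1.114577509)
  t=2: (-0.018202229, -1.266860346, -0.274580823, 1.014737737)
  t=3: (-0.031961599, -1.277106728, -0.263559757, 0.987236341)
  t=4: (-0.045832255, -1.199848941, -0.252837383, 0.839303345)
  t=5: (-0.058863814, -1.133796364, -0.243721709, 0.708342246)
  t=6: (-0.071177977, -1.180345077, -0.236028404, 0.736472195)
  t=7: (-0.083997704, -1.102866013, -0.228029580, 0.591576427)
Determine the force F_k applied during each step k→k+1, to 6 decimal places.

F_0 = 7.478613 N
F_1 = 6.408015 N
F_2 = -2.647538 N
F_3 = 12.963906 N
F_4 = 10.970303 N
F_5 = -9.043139 N
F_6 = 13.022404 N

step 0→1:
  ẍ = (ẋ'−ẋ)/dt = (-1.307462878−-1.354090340)/0.010861 = 4.293109
  θ̈ = (θ̇'−θ̇)/dt = (1.114577509−1.224471715)/0.010861 = -10.118240
  sinθ=-0.295506, cosθ=0.955341
  F = (M+m)·ẍ + m·l·cosθ·θ̈ − m·l·sinθ·θ̇² = 9.691630 + -2.319324 − -0.106307 = 7.478613
step 1→2:
  ẍ = (ẋ'−ẋ)/dt = (-1.266860346−-1.307462878)/0.010861 = 3.738379
  θ̈ = (θ̇'−θ̇)/dt = (1.014737737−1.114577509)/0.010861 = -9.192503
  sinθ=-0.282775, cosθ=0.959186
  F = (M+m)·ẍ + m·l·cosθ·θ̈ − m·l·sinθ·θ̇² = 8.439334 + -2.115606 − -0.084287 = 6.408015
step 2→3:
  ẍ = (ẋ'−ẋ)/dt = (-1.277106728−-1.266860346)/0.010861 = -0.943411
  θ̈ = (θ̇'−θ̇)/dt = (0.987236341−1.014737737)/0.010861 = -2.532124
  sinθ=-0.271143, cosθ=0.962539
  F = (M+m)·ẍ + m·l·cosθ·θ̈ − m·l·sinθ·θ̇² = -2.129735 + -0.584792 − -0.066989 = -2.647538
step 3→4:
  ẍ = (ẋ'−ẋ)/dt = (-1.199848941−-1.277106728)/0.010861 = 7.113322
  θ̈ = (θ̇'−θ̇)/dt = (0.839303345−0.987236341)/0.010861 = -13.620569
  sinθ=-0.260519, cosθ=0.965469
  F = (M+m)·ẍ + m·l·cosθ·θ̈ − m·l·sinθ·θ̇² = 16.058217 + -3.155234 − -0.060923 = 12.963906
step 4→5:
  ẍ = (ẋ'−ẋ)/dt = (-1.133796364−-1.199848941)/0.010861 = 6.081629
  θ̈ = (θ̇'−θ̇)/dt = (0.708342246−0.839303345)/0.010861 = -12.057923
  sinθ=-0.250152, cosθ=0.968207
  F = (M+m)·ẍ + m·l·cosθ·θ̈ − m·l·sinθ·θ̇² = 13.729187 + -2.801165 − -0.042281 = 10.970303
step 5→6:
  ẍ = (ẋ'−ẋ)/dt = (-1.180345077−-1.133796364)/0.010861 = -4.285859
  θ̈ = (θ̇'−θ̇)/dt = (0.736472195−0.708342246)/0.010861 = 2.589996
  sinθ=-0.241316, cosθ=0.970447
  F = (M+m)·ẍ + m·l·cosθ·θ̈ − m·l·sinθ·θ̇² = -9.675262 + 0.603072 − -0.029052 = -9.043139
step 6→7:
  ẍ = (ẋ'−ẋ)/dt = (-1.102866013−-1.180345077)/0.010861 = 7.133695
  θ̈ = (θ̇'−θ̇)/dt = (0.591576427−0.736472195)/0.010861 = -13.340923
  sinθ=-0.233843, cosθ=0.972274
  F = (M+m)·ẍ + m·l·cosθ·θ̈ − m·l·sinθ·θ̇² = 16.104210 + -3.112238 − -0.030432 = 13.022404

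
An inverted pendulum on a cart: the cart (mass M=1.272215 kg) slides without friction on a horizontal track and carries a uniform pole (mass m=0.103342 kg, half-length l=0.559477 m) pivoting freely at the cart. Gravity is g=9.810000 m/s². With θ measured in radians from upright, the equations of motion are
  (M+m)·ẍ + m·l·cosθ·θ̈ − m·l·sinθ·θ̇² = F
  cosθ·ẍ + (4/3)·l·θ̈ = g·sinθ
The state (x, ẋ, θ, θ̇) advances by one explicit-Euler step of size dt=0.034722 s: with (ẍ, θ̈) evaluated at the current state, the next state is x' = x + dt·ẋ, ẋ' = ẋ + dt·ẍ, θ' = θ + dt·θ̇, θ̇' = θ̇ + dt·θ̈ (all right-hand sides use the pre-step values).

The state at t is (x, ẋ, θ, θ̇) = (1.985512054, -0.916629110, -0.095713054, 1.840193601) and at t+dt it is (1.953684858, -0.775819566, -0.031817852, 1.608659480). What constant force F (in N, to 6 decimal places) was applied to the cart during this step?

ẍ = (ẋ'−ẋ)/dt = (-0.775819566−-0.916629110)/0.034722 = 4.055341
θ̈ = (θ̇'−θ̇)/dt = (1.608659480−1.840193601)/0.034722 = -6.668225
sinθ=-0.095567, cosθ=0.995423
F = (M+m)·ẍ + m·l·cosθ·θ̈ − m·l·sinθ·θ̇² = 5.578352 + -0.383775 − -0.018711 = 5.213288

F = 5.213288 N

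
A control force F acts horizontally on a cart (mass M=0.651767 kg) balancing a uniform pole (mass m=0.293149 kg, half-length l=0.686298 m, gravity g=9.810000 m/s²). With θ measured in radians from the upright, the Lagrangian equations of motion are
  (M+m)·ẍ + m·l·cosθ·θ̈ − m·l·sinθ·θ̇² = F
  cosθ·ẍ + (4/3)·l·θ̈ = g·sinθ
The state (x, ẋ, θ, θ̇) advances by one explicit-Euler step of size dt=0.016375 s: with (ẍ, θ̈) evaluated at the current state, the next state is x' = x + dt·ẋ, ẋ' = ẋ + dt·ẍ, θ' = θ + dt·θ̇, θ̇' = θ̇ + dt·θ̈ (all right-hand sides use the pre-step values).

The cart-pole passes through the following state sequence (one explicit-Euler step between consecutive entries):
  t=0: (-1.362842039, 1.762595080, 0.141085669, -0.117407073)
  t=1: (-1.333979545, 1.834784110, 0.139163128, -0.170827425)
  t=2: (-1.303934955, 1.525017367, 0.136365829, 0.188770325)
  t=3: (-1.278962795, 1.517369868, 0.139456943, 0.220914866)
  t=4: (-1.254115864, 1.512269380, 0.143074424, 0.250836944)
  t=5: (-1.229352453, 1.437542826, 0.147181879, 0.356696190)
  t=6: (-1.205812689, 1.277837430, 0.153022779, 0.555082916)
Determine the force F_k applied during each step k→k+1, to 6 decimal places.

F_0 = 3.515448 N
F_1 = -13.500440 N
F_2 = -0.051002 N
F_3 = 0.068374 N
F_4 = -3.026560 N
F_5 = -6.808442 N

step 0→1:
  ẍ = (ẋ'−ẋ)/dt = (1.834784110−1.762595080)/0.016375 = 4.408490
  θ̈ = (θ̇'−θ̇)/dt = (-0.170827425−-0.117407073)/0.016375 = -3.262312
  sinθ=0.140618, cosθ=0.990064
  F = (M+m)·ẍ + m·l·cosθ·θ̈ − m·l·sinθ·θ̇² = 4.165653 + -0.649815 − 0.000390 = 3.515448
step 1→2:
  ẍ = (ẋ'−ẋ)/dt = (1.525017367−1.834784110)/0.016375 = -18.917053
  θ̈ = (θ̇'−θ̇)/dt = (0.188770325−-0.170827425)/0.016375 = 21.960168
  sinθ=0.138714, cosθ=0.990332
  F = (M+m)·ẍ + m·l·cosθ·θ̈ − m·l·sinθ·θ̇² = -17.875026 + 4.375400 − 0.000814 = -13.500440
step 2→3:
  ẍ = (ẋ'−ẋ)/dt = (1.517369868−1.525017367)/0.016375 = -0.467023
  θ̈ = (θ̇'−θ̇)/dt = (0.220914866−0.188770325)/0.016375 = 1.963025
  sinθ=0.135944, cosθ=0.990717
  F = (M+m)·ẍ + m·l·cosθ·θ̈ − m·l·sinθ·θ̇² = -0.441297 + 0.391270 − 0.000975 = -0.051002
step 3→4:
  ẍ = (ẋ'−ẋ)/dt = (1.512269380−1.517369868)/0.016375 = -0.311480
  θ̈ = (θ̇'−θ̇)/dt = (0.250836944−0.220914866)/0.016375 = 1.827302
  sinθ=0.139005, cosθ=0.990292
  F = (M+m)·ẍ + m·l·cosθ·θ̈ − m·l·sinθ·θ̇² = -0.294323 + 0.364061 − 0.001365 = 0.068374
step 4→5:
  ẍ = (ẋ'−ẋ)/dt = (1.437542826−1.512269380)/0.016375 = -4.563454
  θ̈ = (θ̇'−θ̇)/dt = (0.356696190−0.250836944)/0.016375 = 6.464687
  sinθ=0.142587, cosθ=0.989782
  F = (M+m)·ẍ + m·l·cosθ·θ̈ − m·l·sinθ·θ̇² = -4.312080 + 1.287325 − 0.001805 = -3.026560
step 5→6:
  ẍ = (ẋ'−ẋ)/dt = (1.277837430−1.437542826)/0.016375 = -9.753001
  θ̈ = (θ̇'−θ̇)/dt = (0.555082916−0.356696190)/0.016375 = 12.115220
  sinθ=0.146651, cosθ=0.989188
  F = (M+m)·ẍ + m·l·cosθ·θ̈ − m·l·sinθ·θ̇² = -9.215767 + 2.411079 − 0.003754 = -6.808442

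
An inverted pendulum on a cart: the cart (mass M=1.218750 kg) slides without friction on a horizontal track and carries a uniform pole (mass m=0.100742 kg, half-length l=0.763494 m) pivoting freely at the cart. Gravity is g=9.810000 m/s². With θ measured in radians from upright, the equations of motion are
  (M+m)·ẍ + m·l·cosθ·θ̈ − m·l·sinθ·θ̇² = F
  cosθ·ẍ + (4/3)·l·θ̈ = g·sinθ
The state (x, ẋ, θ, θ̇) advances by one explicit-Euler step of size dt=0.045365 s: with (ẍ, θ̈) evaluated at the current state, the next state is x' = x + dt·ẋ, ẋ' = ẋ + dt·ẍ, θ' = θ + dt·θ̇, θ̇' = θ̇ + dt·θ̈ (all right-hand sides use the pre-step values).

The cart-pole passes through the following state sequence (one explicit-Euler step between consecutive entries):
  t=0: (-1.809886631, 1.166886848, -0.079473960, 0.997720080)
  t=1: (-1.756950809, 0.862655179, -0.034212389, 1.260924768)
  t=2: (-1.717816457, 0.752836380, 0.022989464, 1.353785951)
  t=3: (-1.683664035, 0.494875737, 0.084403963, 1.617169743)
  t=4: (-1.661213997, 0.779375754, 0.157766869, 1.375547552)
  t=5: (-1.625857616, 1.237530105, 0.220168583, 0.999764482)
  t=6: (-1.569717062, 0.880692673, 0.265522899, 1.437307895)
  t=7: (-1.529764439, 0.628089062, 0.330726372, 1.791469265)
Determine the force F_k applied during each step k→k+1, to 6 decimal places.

step 0→1:
  ẍ = (ẋ'−ẋ)/dt = (0.862655179−1.166886848)/0.045365 = -6.706308
  θ̈ = (θ̇'−θ̇)/dt = (1.260924768−0.997720080)/0.045365 = 5.801933
  sinθ=-0.079390, cosθ=0.996844
  F = (M+m)·ẍ + m·l·cosθ·θ̈ − m·l·sinθ·θ̇² = -8.848920 + 0.444852 − -0.006079 = -8.397989
step 1→2:
  ẍ = (ẋ'−ẋ)/dt = (0.752836380−0.862655179)/0.045365 = -2.420783
  θ̈ = (θ̇'−θ̇)/dt = (1.353785951−1.260924768)/0.045365 = 2.046979
  sinθ=-0.034206, cosθ=0.999415
  F = (M+m)·ẍ + m·l·cosθ·θ̈ − m·l·sinθ·θ̇² = -3.194203 + 0.157353 − -0.004183 = -3.032667
step 2→3:
  ẍ = (ẋ'−ẋ)/dt = (0.494875737−0.752836380)/0.045365 = -5.686336
  θ̈ = (θ̇'−θ̇)/dt = (1.617169743−1.353785951)/0.045365 = 5.805881
  sinθ=0.022987, cosθ=0.999736
  F = (M+m)·ẍ + m·l·cosθ·θ̈ − m·l·sinθ·θ̇² = -7.503075 + 0.446447 − 0.003240 = -7.059869
step 3→4:
  ẍ = (ẋ'−ẋ)/dt = (0.779375754−0.494875737)/0.045365 = 6.271355
  θ̈ = (θ̇'−θ̇)/dt = (1.375547552−1.617169743)/0.045365 = -5.326181
  sinθ=0.084304, cosθ=0.996440
  F = (M+m)·ẍ + m·l·cosθ·θ̈ − m·l·sinθ·θ̇² = 8.275003 + -0.408210 − 0.016958 = 7.849835
step 4→5:
  ẍ = (ẋ'−ẋ)/dt = (1.237530105−0.779375754)/0.045365 = 10.099291
  θ̈ = (θ̇'−θ̇)/dt = (0.999764482−1.375547552)/0.045365 = -8.283546
  sinθ=0.157113, cosθ=0.987581
  F = (M+m)·ẍ + m·l·cosθ·θ̈ − m·l·sinθ·θ̇² = 13.325934 + -0.629224 − 0.022865 = 12.673845
step 5→6:
  ẍ = (ẋ'−ẋ)/dt = (0.880692673−1.237530105)/0.045365 = -7.865919
  θ̈ = (θ̇'−θ̇)/dt = (1.437307895−0.999764482)/0.045365 = 9.644956
  sinθ=0.218394, cosθ=0.975861
  F = (M+m)·ẍ + m·l·cosθ·θ̈ − m·l·sinθ·θ̇² = -10.379018 + 0.723943 − 0.016790 = -9.671865
step 6→7:
  ẍ = (ẋ'−ẋ)/dt = (0.628089062−0.880692673)/0.045365 = -5.568249
  θ̈ = (θ̇'−θ̇)/dt = (1.791469265−1.437307895)/0.045365 = 7.806930
  sinθ=0.262414, cosθ=0.964955
  F = (M+m)·ẍ + m·l·cosθ·θ̈ − m·l·sinθ·θ̇² = -7.347260 + 0.579434 − 0.041697 = -6.809523

F_0 = -8.397989 N
F_1 = -3.032667 N
F_2 = -7.059869 N
F_3 = 7.849835 N
F_4 = 12.673845 N
F_5 = -9.671865 N
F_6 = -6.809523 N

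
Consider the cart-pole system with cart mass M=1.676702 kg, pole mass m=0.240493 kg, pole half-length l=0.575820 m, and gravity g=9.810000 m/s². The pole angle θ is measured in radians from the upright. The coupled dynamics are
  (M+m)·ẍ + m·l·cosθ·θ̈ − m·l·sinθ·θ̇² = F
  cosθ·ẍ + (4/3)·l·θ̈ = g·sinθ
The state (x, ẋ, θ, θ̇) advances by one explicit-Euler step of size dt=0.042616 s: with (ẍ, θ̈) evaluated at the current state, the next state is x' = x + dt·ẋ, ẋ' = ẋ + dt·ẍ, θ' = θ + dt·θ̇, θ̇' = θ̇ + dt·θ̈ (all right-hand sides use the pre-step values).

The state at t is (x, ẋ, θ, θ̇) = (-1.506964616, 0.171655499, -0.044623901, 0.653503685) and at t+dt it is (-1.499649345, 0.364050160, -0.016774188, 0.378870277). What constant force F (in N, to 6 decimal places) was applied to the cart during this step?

F = 7.766495 N

ẍ = (ẋ'−ẋ)/dt = (0.364050160−0.171655499)/0.042616 = 4.514611
θ̈ = (θ̇'−θ̇)/dt = (0.378870277−0.653503685)/0.042616 = -6.444373
sinθ=-0.044609, cosθ=0.999005
F = (M+m)·ẍ + m·l·cosθ·θ̈ − m·l·sinθ·θ̇² = 8.655390 + -0.891533 − -0.002638 = 7.766495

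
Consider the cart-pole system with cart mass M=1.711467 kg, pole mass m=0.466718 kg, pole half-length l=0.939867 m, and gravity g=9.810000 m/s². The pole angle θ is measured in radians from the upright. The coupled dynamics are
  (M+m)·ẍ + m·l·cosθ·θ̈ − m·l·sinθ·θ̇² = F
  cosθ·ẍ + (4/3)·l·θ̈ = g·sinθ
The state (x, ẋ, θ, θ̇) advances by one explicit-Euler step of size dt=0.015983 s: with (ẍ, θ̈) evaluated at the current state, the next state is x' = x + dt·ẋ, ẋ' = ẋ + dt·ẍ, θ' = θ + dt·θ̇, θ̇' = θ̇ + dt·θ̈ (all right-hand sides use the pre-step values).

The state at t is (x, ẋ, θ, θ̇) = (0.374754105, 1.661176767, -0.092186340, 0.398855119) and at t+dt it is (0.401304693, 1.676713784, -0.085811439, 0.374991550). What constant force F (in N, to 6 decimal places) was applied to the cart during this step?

F = 1.471676 N

ẍ = (ẋ'−ẋ)/dt = (1.676713784−1.661176767)/0.015983 = 0.972096
θ̈ = (θ̇'−θ̇)/dt = (0.374991550−0.398855119)/0.015983 = -1.493059
sinθ=-0.092056, cosθ=0.995754
F = (M+m)·ẍ + m·l·cosθ·θ̈ − m·l·sinθ·θ̇² = 2.117406 + -0.652154 − -0.006424 = 1.471676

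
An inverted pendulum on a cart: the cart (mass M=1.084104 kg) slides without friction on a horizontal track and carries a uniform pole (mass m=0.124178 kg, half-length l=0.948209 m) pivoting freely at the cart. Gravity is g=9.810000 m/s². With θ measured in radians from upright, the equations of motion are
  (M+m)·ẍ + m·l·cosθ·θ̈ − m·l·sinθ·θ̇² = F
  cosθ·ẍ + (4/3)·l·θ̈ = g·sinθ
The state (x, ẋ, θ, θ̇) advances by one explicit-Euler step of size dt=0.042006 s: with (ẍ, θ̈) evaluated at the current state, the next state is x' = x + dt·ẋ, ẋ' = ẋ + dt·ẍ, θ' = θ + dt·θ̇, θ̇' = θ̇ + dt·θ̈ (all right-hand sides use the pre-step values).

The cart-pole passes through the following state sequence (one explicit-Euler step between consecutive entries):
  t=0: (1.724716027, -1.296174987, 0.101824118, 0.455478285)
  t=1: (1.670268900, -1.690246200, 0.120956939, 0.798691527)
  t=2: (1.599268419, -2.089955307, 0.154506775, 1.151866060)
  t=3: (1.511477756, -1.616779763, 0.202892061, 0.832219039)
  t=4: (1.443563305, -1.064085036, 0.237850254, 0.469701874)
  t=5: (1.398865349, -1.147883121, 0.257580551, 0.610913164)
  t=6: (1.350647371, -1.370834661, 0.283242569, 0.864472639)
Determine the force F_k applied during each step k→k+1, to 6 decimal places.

F_0 = -10.380673 N
F_1 = -10.523752 N
F_2 = 12.701294 N
F_3 = 14.886235 N
F_4 = -2.031847 N
F_5 = -5.736984 N

step 0→1:
  ẍ = (ẋ'−ẋ)/dt = (-1.690246200−-1.296174987)/0.042006 = -9.381308
  θ̈ = (θ̇'−θ̇)/dt = (0.798691527−0.455478285)/0.042006 = 8.170577
  sinθ=0.101648, cosθ=0.994820
  F = (M+m)·ẍ + m·l·cosθ·θ̈ − m·l·sinθ·θ̇² = -11.335265 + 0.957075 − 0.002483 = -10.380673
step 1→2:
  ẍ = (ẋ'−ẋ)/dt = (-2.089955307−-1.690246200)/0.042006 = -9.515524
  θ̈ = (θ̇'−θ̇)/dt = (1.151866060−0.798691527)/0.042006 = 8.407716
  sinθ=0.120662, cosθ=0.992694
  F = (M+m)·ẍ + m·l·cosθ·θ̈ − m·l·sinθ·θ̇² = -11.497437 + 0.982748 − 0.009063 = -10.523752
step 2→3:
  ẍ = (ẋ'−ẋ)/dt = (-1.616779763−-2.089955307)/0.042006 = 11.264475
  θ̈ = (θ̇'−θ̇)/dt = (0.832219039−1.151866060)/0.042006 = -7.609556
  sinθ=0.153893, cosθ=0.988088
  F = (M+m)·ẍ + m·l·cosθ·θ̈ − m·l·sinθ·θ̇² = 13.610663 + -0.885327 − 0.024042 = 12.701294
step 3→4:
  ẍ = (ẋ'−ẋ)/dt = (-1.064085036−-1.616779763)/0.042006 = 13.157519
  θ̈ = (θ̇'−θ̇)/dt = (0.469701874−0.832219039)/0.042006 = -8.630128
  sinθ=0.201503, cosθ=0.979488
  F = (M+m)·ẍ + m·l·cosθ·θ̈ − m·l·sinθ·θ̇² = 15.897993 + -0.995325 − 0.016433 = 14.886235
step 4→5:
  ẍ = (ẋ'−ẋ)/dt = (-1.147883121−-1.064085036)/0.042006 = -1.994907
  θ̈ = (θ̇'−θ̇)/dt = (0.610913164−0.469701874)/0.042006 = 3.361693
  sinθ=0.235614, cosθ=0.971847
  F = (M+m)·ẍ + m·l·cosθ·θ̈ − m·l·sinθ·θ̇² = -2.410411 + 0.384684 − 0.006121 = -2.031847
step 5→6:
  ẍ = (ẋ'−ẋ)/dt = (-1.370834661−-1.147883121)/0.042006 = -5.307612
  θ̈ = (θ̇'−θ̇)/dt = (0.864472639−0.610913164)/0.042006 = 6.036268
  sinθ=0.254742, cosθ=0.967009
  F = (M+m)·ẍ + m·l·cosθ·θ̈ − m·l·sinθ·θ̇² = -6.413092 + 0.687302 − 0.011195 = -5.736984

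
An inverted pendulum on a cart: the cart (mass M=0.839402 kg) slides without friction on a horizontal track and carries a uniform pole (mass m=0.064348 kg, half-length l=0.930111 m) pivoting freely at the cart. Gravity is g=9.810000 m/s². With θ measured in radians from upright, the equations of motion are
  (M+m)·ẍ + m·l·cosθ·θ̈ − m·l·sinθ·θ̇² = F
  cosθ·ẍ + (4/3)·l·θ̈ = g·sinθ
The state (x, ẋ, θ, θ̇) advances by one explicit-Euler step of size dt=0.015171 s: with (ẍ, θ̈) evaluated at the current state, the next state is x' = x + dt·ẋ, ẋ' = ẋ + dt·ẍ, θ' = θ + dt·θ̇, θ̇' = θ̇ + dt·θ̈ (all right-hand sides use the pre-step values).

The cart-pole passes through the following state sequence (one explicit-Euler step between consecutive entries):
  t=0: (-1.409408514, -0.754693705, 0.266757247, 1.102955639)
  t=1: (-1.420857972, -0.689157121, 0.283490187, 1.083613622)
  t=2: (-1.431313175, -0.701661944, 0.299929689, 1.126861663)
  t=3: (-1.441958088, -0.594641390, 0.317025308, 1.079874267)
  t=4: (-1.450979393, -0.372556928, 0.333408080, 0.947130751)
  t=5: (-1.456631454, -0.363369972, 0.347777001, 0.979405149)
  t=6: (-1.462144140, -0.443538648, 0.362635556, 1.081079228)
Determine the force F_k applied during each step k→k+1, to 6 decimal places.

F_0 = 3.811273 N
F_1 = -0.600774 N
F_2 = 6.175762 N
F_3 = 12.710425 N
F_4 = 0.650018 N
F_5 = -4.418187 N

step 0→1:
  ẍ = (ẋ'−ẋ)/dt = (-0.689157121−-0.754693705)/0.015171 = 4.319859
  θ̈ = (θ̇'−θ̇)/dt = (1.083613622−1.102955639)/0.015171 = -1.274934
  sinθ=0.263605, cosθ=0.964631
  F = (M+m)·ẍ + m·l·cosθ·θ̈ − m·l·sinθ·θ̇² = 3.904073 + -0.073607 − 0.019193 = 3.811273
step 1→2:
  ẍ = (ẋ'−ẋ)/dt = (-0.701661944−-0.689157121)/0.015171 = -0.824258
  θ̈ = (θ̇'−θ̇)/dt = (1.126861663−1.083613622)/0.015171 = 2.850705
  sinθ=0.279708, cosθ=0.960085
  F = (M+m)·ẍ + m·l·cosθ·θ̈ − m·l·sinθ·θ̇² = -0.744923 + 0.163807 − 0.019657 = -0.600774
step 2→3:
  ẍ = (ẋ'−ẋ)/dt = (-0.594641390−-0.701661944)/0.015171 = 7.054285
  θ̈ = (θ̇'−θ̇)/dt = (1.079874267−1.126861663)/0.015171 = -3.097185
  sinθ=0.295453, cosθ=0.955357
  F = (M+m)·ẍ + m·l·cosθ·θ̈ − m·l·sinθ·θ̇² = 6.375310 + -0.177094 − 0.022454 = 6.175762
step 3→4:
  ẍ = (ẋ'−ẋ)/dt = (-0.372556928−-0.594641390)/0.015171 = 14.638749
  θ̈ = (θ̇'−θ̇)/dt = (0.947130751−1.079874267)/0.015171 = -8.749820
  sinθ=0.311741, cosθ=0.950167
  F = (M+m)·ẍ + m·l·cosθ·θ̈ − m·l·sinθ·θ̇² = 13.229769 + -0.497587 − 0.021758 = 12.710425
step 4→5:
  ẍ = (ẋ'−ẋ)/dt = (-0.363369972−-0.372556928)/0.015171 = 0.605560
  θ̈ = (θ̇'−θ̇)/dt = (0.979405149−0.947130751)/0.015171 = 2.127374
  sinθ=0.327265, cosθ=0.944932
  F = (M+m)·ẍ + m·l·cosθ·θ̈ − m·l·sinθ·θ̇² = 0.547275 + 0.120314 − 0.017571 = 0.650018
step 5→6:
  ẍ = (ẋ'−ẋ)/dt = (-0.443538648−-0.363369972)/0.015171 = -5.284337
  θ̈ = (θ̇'−θ̇)/dt = (1.081079228−0.979405149)/0.015171 = 6.701871
  sinθ=0.340809, cosθ=0.940133
  F = (M+m)·ẍ + m·l·cosθ·θ̈ − m·l·sinθ·θ̇² = -4.775720 + 0.377099 − 0.019566 = -4.418187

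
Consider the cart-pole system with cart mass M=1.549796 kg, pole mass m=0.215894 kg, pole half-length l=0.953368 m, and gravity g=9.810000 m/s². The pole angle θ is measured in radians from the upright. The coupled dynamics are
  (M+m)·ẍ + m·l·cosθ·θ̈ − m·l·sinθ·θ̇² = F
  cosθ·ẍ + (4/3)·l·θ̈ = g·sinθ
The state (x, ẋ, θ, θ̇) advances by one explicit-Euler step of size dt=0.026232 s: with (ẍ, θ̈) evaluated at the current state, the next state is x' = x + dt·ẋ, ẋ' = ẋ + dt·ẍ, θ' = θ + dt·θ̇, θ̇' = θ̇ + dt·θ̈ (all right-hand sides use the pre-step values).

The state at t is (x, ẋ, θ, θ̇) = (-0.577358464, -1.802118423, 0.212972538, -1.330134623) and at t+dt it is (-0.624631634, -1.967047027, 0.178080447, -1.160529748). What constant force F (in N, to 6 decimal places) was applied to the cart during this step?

ẍ = (ẋ'−ẋ)/dt = (-1.967047027−-1.802118423)/0.026232 = -6.287306
θ̈ = (θ̇'−θ̇)/dt = (-1.160529748−-1.330134623)/0.026232 = 6.465572
sinθ=0.211366, cosθ=0.977407
F = (M+m)·ẍ + m·l·cosθ·θ̈ − m·l·sinθ·θ̇² = -11.101433 + 1.300719 − 0.076971 = -9.877685

F = -9.877685 N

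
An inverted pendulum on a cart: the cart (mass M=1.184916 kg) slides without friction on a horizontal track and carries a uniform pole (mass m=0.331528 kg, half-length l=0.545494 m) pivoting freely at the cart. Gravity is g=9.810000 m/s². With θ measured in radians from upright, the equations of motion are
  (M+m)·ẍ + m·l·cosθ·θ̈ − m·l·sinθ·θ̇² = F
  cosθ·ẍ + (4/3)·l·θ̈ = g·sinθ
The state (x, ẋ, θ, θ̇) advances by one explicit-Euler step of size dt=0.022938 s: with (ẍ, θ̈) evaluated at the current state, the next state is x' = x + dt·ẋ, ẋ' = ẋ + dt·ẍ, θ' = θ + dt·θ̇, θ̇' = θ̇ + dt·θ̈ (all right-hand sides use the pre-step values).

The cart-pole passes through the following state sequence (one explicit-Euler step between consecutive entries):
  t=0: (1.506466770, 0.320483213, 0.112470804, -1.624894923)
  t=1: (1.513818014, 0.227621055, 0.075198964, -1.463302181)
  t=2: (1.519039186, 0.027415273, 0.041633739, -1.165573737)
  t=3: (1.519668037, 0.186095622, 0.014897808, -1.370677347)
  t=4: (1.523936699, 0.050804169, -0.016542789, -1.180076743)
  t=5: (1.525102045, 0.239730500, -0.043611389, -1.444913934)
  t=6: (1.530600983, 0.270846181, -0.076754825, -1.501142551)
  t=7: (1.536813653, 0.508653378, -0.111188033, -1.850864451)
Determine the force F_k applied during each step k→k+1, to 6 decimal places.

F_0 = -4.926788 N
F_1 = -10.924108 N
F_2 = 8.864555 N
F_3 = -7.446699 N
F_4 = 10.406462 N
F_5 = 1.630643 N
F_6 = 13.003675 N

step 0→1:
  ẍ = (ẋ'−ẋ)/dt = (0.227621055−0.320483213)/0.022938 = -4.048398
  θ̈ = (θ̇'−θ̇)/dt = (-1.463302181−-1.624894923)/0.022938 = 7.044762
  sinθ=0.112234, cosθ=0.993682
  F = (M+m)·ẍ + m·l·cosθ·θ̈ − m·l·sinθ·θ̇² = -6.139169 + 1.265971 − 0.053590 = -4.926788
step 1→2:
  ẍ = (ẋ'−ẋ)/dt = (0.027415273−0.227621055)/0.022938 = -8.728127
  θ̈ = (θ̇'−θ̇)/dt = (-1.165573737−-1.463302181)/0.022938 = 12.979704
  sinθ=0.075128, cosθ=0.997174
  F = (M+m)·ẍ + m·l·cosθ·θ̈ − m·l·sinθ·θ̇² = -13.235716 + 2.340701 − 0.029092 = -10.924108
step 2→3:
  ẍ = (ẋ'−ẋ)/dt = (0.186095622−0.027415273)/0.022938 = 6.917794
  θ̈ = (θ̇'−θ̇)/dt = (-1.370677347−-1.165573737)/0.022938 = -8.941652
  sinθ=0.041622, cosθ=0.999133
  F = (M+m)·ẍ + m·l·cosθ·θ̈ − m·l·sinθ·θ̇² = 10.490447 + -1.615665 − 0.010226 = 8.864555
step 3→4:
  ẍ = (ẋ'−ẋ)/dt = (0.050804169−0.186095622)/0.022938 = -5.898136
  θ̈ = (θ̇'−θ̇)/dt = (-1.180076743−-1.370677347)/0.022938 = 8.309382
  sinθ=0.014897, cosθ=0.999889
  F = (M+m)·ẍ + m·l·cosθ·θ̈ − m·l·sinθ·θ̇² = -8.944194 + 1.502556 − 0.005062 = -7.446699
step 4→5:
  ẍ = (ẋ'−ẋ)/dt = (0.239730500−0.050804169)/0.022938 = 8.236391
  θ̈ = (θ̇'−θ̇)/dt = (-1.444913934−-1.180076743)/0.022938 = -11.545784
  sinθ=-0.016542, cosθ=0.999863
  F = (M+m)·ẍ + m·l·cosθ·θ̈ − m·l·sinθ·θ̇² = 12.490025 + -2.087729 − -0.004166 = 10.406462
step 5→6:
  ẍ = (ẋ'−ẋ)/dt = (0.270846181−0.239730500)/0.022938 = 1.356512
  θ̈ = (θ̇'−θ̇)/dt = (-1.501142551−-1.444913934)/0.022938 = -2.451330
  sinθ=-0.043598, cosθ=0.999049
  F = (M+m)·ẍ + m·l·cosθ·θ̈ − m·l·sinθ·θ̇² = 2.057075 + -0.442893 − -0.016461 = 1.630643
step 6→7:
  ẍ = (ẋ'−ẋ)/dt = (0.508653378−0.270846181)/0.022938 = 10.367390
  θ̈ = (θ̇'−θ̇)/dt = (-1.850864451−-1.501142551)/0.022938 = -15.246399
  sinθ=-0.076679, cosθ=0.997056
  F = (M+m)·ẍ + m·l·cosθ·θ̈ − m·l·sinθ·θ̇² = 15.721567 + -2.749140 − -0.031249 = 13.003675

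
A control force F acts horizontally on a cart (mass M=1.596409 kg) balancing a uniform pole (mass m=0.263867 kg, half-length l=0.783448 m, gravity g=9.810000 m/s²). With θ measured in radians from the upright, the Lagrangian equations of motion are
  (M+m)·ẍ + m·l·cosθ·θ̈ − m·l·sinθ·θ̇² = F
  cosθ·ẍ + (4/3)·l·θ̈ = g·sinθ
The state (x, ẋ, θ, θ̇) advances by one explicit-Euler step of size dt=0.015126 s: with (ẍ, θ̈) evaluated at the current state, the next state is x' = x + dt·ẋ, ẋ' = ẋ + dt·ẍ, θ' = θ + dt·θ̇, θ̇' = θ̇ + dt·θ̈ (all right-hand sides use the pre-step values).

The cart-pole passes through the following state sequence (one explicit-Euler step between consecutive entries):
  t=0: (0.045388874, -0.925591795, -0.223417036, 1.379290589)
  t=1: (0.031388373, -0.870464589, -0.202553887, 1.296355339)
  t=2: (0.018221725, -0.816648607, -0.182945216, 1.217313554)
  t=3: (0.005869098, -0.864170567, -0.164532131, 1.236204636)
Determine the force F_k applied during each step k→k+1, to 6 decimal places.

F_0 = 5.761675 N
F_1 = 5.630291 N
F_2 = -5.534898 N

step 0→1:
  ẍ = (ẋ'−ẋ)/dt = (-0.870464589−-0.925591795)/0.015126 = 3.644533
  θ̈ = (θ̇'−θ̇)/dt = (1.296355339−1.379290589)/0.015126 = -5.482960
  sinθ=-0.221563, cosθ=0.975146
  F = (M+m)·ẍ + m·l·cosθ·θ̈ − m·l·sinθ·θ̇² = 6.779837 + -1.105300 − -0.087137 = 5.761675
step 1→2:
  ẍ = (ẋ'−ẋ)/dt = (-0.816648607−-0.870464589)/0.015126 = 3.557846
  θ̈ = (θ̇'−θ̇)/dt = (1.217313554−1.296355339)/0.015126 = -5.225558
  sinθ=-0.201172, cosθ=0.979556
  F = (M+m)·ẍ + m·l·cosθ·θ̈ − m·l·sinθ·θ̇² = 6.618576 + -1.058174 − -0.069889 = 5.630291
step 2→3:
  ẍ = (ẋ'−ẋ)/dt = (-0.864170567−-0.816648607)/0.015126 = -3.141740
  θ̈ = (θ̇'−θ̇)/dt = (1.236204636−1.217313554)/0.015126 = 1.248915
  sinθ=-0.181926, cosθ=0.983312
  F = (M+m)·ẍ + m·l·cosθ·θ̈ − m·l·sinθ·θ̇² = -5.844504 + 0.253875 − -0.055731 = -5.534898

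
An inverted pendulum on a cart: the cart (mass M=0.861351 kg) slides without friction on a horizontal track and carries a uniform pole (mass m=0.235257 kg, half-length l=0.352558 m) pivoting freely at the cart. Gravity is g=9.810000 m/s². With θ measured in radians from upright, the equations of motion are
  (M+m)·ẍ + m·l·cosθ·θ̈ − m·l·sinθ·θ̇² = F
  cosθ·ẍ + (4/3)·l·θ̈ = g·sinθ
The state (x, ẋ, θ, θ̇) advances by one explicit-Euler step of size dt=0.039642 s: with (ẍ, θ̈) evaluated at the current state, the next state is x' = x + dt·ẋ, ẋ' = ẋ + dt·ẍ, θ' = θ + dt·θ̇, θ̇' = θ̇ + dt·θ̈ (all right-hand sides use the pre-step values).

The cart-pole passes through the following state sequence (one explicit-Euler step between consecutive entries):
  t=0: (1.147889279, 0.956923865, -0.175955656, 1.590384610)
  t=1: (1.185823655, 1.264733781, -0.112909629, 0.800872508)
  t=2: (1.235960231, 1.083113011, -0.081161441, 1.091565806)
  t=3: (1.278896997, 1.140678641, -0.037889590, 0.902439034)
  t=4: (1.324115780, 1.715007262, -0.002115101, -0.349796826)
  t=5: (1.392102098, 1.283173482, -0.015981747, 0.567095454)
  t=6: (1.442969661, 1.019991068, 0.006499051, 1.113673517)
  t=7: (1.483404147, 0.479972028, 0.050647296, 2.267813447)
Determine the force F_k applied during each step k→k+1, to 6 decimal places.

step 0→1:
  ẍ = (ẋ'−ẋ)/dt = (1.264733781−0.956923865)/0.039642 = 7.764742
  θ̈ = (θ̇'−θ̇)/dt = (0.800872508−1.590384610)/0.039642 = -19.916051
  sinθ=-0.175049, cosθ=0.984560
  F = (M+m)·ẍ + m·l·cosθ·θ̈ − m·l·sinθ·θ̇² = 8.514879 + -1.626366 − -0.036723 = 6.925235
step 1→2:
  ẍ = (ẋ'−ẋ)/dt = (1.083113011−1.264733781)/0.039642 = -4.581524
  θ̈ = (θ̇'−θ̇)/dt = (1.091565806−0.800872508)/0.039642 = 7.332962
  sinθ=-0.112670, cosθ=0.993632
  F = (M+m)·ẍ + m·l·cosθ·θ̈ − m·l·sinθ·θ̇² = -5.024136 + 0.604336 − -0.005994 = -4.413806
step 2→3:
  ẍ = (ẋ'−ẋ)/dt = (1.140678641−1.083113011)/0.039642 = 1.452137
  θ̈ = (θ̇'−θ̇)/dt = (0.902439034−1.091565806)/0.039642 = -4.770869
  sinθ=-0.081072, cosθ=0.996708
  F = (M+m)·ẍ + m·l·cosθ·θ̈ − m·l·sinθ·θ̇² = 1.592425 + -0.394402 − -0.008012 = 1.206036
step 3→4:
  ẍ = (ẋ'−ẋ)/dt = (1.715007262−1.140678641)/0.039642 = 14.487882
  θ̈ = (θ̇'−θ̇)/dt = (-0.349796826−0.902439034)/0.039642 = -31.588615
  sinθ=-0.037881, cosθ=0.999282
  F = (M+m)·ẍ + m·l·cosθ·θ̈ − m·l·sinθ·θ̇² = 15.887527 + -2.618134 − -0.002559 = 13.271952
step 4→5:
  ẍ = (ẋ'−ẋ)/dt = (1.283173482−1.715007262)/0.039642 = -10.893340
  θ̈ = (θ̇'−θ̇)/dt = (0.567095454−-0.349796826)/0.039642 = 23.129314
  sinθ=-0.002115, cosθ=0.999998
  F = (M+m)·ẍ + m·l·cosθ·θ̈ − m·l·sinθ·θ̇² = -11.945724 + 1.918381 − -0.000021 = -10.027321
step 5→6:
  ẍ = (ẋ'−ẋ)/dt = (1.019991068−1.283173482)/0.039642 = -6.638979
  θ̈ = (θ̇'−θ̇)/dt = (1.113673517−0.567095454)/0.039642 = 13.787853
  sinθ=-0.015981, cosθ=0.999872
  F = (M+m)·ẍ + m·l·cosθ·θ̈ − m·l·sinθ·θ̇² = -7.280358 + 1.143442 − -0.000426 = -6.136489
step 6→7:
  ẍ = (ẋ'−ẋ)/dt = (0.479972028−1.019991068)/0.039642 = -13.622396
  θ̈ = (θ̇'−θ̇)/dt = (2.267813447−1.113673517)/0.039642 = 29.114069
  sinθ=0.006499, cosθ=0.999979
  F = (M+m)·ẍ + m·l·cosθ·θ̈ − m·l·sinθ·θ̇² = -14.938429 + 2.414720 − 0.000669 = -12.524377

F_0 = 6.925235 N
F_1 = -4.413806 N
F_2 = 1.206036 N
F_3 = 13.271952 N
F_4 = -10.027321 N
F_5 = -6.136489 N
F_6 = -12.524377 N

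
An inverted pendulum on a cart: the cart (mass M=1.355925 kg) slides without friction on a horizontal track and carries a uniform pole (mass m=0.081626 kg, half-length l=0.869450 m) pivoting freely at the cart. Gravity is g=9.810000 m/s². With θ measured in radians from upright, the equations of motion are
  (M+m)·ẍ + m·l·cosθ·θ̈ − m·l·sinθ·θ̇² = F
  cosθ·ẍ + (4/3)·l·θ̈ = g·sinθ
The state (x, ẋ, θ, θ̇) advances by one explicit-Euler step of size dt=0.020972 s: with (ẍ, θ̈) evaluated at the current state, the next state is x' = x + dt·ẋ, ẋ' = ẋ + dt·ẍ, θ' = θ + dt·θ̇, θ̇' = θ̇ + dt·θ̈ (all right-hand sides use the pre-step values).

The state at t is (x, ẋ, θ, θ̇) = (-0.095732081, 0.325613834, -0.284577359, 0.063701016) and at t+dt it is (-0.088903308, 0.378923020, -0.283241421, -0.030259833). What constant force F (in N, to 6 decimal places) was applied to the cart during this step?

F = 3.349046 N

ẍ = (ẋ'−ẋ)/dt = (0.378923020−0.325613834)/0.020972 = 2.541922
θ̈ = (θ̇'−θ̇)/dt = (-0.030259833−0.063701016)/0.020972 = -4.480300
sinθ=-0.280752, cosθ=0.959780
F = (M+m)·ẍ + m·l·cosθ·θ̈ − m·l·sinθ·θ̇² = 3.654142 + -0.305177 − -0.000081 = 3.349046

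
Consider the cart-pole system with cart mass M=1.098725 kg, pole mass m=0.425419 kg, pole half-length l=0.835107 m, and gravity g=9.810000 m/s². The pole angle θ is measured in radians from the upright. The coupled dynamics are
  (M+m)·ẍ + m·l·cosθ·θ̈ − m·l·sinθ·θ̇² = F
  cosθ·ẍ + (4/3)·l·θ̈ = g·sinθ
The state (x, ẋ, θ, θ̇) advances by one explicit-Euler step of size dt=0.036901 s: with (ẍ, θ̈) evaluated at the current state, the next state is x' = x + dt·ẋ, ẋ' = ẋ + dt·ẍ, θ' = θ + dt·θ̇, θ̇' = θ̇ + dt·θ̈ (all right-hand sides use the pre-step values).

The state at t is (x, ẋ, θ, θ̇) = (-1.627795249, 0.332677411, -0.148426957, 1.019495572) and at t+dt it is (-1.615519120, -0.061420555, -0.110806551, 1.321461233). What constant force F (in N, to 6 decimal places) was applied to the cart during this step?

F = -13.347798 N

ẍ = (ẋ'−ẋ)/dt = (-0.061420555−0.332677411)/0.036901 = -10.679872
θ̈ = (θ̇'−θ̇)/dt = (1.321461233−1.019495572)/0.036901 = 8.183129
sinθ=-0.147883, cosθ=0.989005
F = (M+m)·ẍ + m·l·cosθ·θ̈ − m·l·sinθ·θ̇² = -16.277663 + 2.875258 − -0.054607 = -13.347798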